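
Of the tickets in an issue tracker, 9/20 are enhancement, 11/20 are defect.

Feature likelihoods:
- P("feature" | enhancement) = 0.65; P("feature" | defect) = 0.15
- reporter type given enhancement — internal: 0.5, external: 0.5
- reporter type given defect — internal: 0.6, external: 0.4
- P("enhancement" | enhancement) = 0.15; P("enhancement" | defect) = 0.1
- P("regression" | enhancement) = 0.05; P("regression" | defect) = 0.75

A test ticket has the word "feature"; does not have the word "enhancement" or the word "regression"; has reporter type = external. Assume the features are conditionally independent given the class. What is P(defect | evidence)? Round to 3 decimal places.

0.059

enhancement: 0.45 × 0.65 × 0.5 × (1−0.15) × (1−0.05) = 0.118096875
defect: 0.55 × 0.15 × 0.4 × (1−0.1) × (1−0.75) = 0.007425
P(defect | x) = 0.007425 / 0.125521875 ≈ 0.059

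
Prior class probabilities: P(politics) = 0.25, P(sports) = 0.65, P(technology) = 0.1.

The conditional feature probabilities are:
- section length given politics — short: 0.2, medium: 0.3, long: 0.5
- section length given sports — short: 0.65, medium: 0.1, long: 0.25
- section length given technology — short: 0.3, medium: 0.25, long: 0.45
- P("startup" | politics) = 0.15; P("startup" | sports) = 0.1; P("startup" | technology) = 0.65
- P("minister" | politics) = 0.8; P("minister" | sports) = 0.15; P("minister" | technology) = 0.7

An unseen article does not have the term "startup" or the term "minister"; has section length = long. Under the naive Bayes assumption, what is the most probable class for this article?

sports

politics: 0.25 × 0.5 × (1−0.15) × (1−0.8) = 0.02125
sports: 0.65 × 0.25 × (1−0.1) × (1−0.15) = 0.1243125
technology: 0.1 × 0.45 × (1−0.65) × (1−0.7) = 0.004725
Highest score → sports.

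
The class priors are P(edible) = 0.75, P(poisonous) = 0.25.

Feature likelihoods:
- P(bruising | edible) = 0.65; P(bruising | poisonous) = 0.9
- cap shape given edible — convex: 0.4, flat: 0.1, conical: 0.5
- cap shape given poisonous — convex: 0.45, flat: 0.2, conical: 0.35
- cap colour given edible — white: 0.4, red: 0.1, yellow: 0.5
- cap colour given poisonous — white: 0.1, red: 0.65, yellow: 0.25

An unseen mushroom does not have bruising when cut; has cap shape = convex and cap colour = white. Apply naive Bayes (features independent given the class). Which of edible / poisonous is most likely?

edible: 0.75 × (1−0.65) × 0.4 × 0.4 = 0.042
poisonous: 0.25 × (1−0.9) × 0.45 × 0.1 = 0.001125
Highest score → edible.

edible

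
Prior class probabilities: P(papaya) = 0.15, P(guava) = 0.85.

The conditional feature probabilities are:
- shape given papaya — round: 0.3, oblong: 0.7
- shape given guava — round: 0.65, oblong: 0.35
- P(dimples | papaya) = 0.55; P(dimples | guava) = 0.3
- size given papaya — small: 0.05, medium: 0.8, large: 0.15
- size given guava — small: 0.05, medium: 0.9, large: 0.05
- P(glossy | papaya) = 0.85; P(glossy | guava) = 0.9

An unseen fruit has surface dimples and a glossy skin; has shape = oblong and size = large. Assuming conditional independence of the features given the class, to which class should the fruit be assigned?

papaya: 0.15 × 0.7 × 0.55 × 0.15 × 0.85 = 0.007363125
guava: 0.85 × 0.35 × 0.3 × 0.05 × 0.9 = 0.00401625
Highest score → papaya.

papaya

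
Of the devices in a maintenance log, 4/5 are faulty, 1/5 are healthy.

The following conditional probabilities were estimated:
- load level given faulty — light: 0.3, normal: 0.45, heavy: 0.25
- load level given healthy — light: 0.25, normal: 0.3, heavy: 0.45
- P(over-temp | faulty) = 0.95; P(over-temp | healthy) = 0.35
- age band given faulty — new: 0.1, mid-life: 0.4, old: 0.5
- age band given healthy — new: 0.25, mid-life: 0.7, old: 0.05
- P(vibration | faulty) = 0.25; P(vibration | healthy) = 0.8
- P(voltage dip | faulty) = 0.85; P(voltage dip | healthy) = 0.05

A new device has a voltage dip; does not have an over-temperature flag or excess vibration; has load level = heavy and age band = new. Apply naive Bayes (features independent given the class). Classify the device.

faulty

faulty: 0.8 × 0.25 × (1−0.95) × 0.1 × (1−0.25) × 0.85 = 0.0006375
healthy: 0.2 × 0.45 × (1−0.35) × 0.25 × (1−0.8) × 0.05 = 0.00014625
Highest score → faulty.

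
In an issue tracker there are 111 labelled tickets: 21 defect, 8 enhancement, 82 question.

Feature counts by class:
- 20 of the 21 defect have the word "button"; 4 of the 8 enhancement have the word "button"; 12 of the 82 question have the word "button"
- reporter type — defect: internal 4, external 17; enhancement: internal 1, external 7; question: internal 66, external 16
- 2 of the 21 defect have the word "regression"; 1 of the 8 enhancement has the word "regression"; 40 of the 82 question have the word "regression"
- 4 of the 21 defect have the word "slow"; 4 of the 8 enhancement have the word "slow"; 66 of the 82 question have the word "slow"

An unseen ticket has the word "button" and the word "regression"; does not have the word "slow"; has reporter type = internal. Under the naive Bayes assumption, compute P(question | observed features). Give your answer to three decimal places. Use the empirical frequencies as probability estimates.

0.739

defect: (21/111) × (20/21) × (4/21) × (2/21) × (17/21) ≈ 0.00264599
enhancement: (8/111) × (4/8) × (1/8) × (1/8) × (4/8) ≈ 0.000281532
question: (82/111) × (12/82) × (66/82) × (40/82) × (16/82) ≈ 0.0082821
P(question | x) = 0.0082821 / 0.011209622 ≈ 0.739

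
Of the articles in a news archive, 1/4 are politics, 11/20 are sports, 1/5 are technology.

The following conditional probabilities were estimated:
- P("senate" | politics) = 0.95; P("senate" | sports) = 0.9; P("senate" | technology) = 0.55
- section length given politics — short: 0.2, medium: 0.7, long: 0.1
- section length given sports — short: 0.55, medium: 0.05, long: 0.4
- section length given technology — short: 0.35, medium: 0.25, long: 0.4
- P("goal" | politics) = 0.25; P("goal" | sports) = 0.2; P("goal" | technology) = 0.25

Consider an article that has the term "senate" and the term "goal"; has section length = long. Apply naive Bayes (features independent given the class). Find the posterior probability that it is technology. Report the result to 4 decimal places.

politics: 0.25 × 0.95 × 0.1 × 0.25 = 0.0059375
sports: 0.55 × 0.9 × 0.4 × 0.2 = 0.0396
technology: 0.2 × 0.55 × 0.4 × 0.25 = 0.011
P(technology | x) = 0.011 / 0.0565375 ≈ 0.1946

0.1946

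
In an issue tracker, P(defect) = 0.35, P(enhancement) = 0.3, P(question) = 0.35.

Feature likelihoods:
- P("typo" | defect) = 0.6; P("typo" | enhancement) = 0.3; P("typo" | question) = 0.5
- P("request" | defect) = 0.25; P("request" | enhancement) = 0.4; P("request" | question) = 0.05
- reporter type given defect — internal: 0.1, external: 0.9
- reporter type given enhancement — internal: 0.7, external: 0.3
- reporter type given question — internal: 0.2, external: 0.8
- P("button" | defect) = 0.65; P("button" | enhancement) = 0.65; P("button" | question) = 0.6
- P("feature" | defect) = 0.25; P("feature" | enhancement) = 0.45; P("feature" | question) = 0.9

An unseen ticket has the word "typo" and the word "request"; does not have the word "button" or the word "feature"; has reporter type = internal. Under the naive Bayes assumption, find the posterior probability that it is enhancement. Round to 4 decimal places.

0.7701

defect: 0.35 × 0.6 × 0.25 × 0.1 × (1−0.65) × (1−0.25) = 0.001378125
enhancement: 0.3 × 0.3 × 0.4 × 0.7 × (1−0.65) × (1−0.45) = 0.004851
question: 0.35 × 0.5 × 0.05 × 0.2 × (1−0.6) × (1−0.9) = 0.00007
P(enhancement | x) = 0.004851 / 0.006299125 ≈ 0.7701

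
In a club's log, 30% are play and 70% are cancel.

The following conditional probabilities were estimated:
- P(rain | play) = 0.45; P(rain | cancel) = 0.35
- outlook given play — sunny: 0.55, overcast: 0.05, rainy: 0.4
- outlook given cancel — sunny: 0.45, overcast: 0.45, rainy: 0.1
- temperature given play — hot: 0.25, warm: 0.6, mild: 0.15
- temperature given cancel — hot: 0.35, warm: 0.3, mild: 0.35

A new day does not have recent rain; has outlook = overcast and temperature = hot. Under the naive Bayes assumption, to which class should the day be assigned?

play: 0.3 × (1−0.45) × 0.05 × 0.25 = 0.0020625
cancel: 0.7 × (1−0.35) × 0.45 × 0.35 = 0.0716625
Highest score → cancel.

cancel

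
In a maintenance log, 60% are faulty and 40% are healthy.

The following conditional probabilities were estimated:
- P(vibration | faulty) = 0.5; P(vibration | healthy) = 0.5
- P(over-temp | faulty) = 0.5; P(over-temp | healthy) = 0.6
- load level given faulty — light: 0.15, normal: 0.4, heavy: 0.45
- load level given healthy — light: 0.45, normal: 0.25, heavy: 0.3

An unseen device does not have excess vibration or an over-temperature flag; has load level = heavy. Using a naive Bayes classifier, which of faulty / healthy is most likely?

faulty

faulty: 0.6 × (1−0.5) × (1−0.5) × 0.45 = 0.0675
healthy: 0.4 × (1−0.5) × (1−0.6) × 0.3 = 0.024
Highest score → faulty.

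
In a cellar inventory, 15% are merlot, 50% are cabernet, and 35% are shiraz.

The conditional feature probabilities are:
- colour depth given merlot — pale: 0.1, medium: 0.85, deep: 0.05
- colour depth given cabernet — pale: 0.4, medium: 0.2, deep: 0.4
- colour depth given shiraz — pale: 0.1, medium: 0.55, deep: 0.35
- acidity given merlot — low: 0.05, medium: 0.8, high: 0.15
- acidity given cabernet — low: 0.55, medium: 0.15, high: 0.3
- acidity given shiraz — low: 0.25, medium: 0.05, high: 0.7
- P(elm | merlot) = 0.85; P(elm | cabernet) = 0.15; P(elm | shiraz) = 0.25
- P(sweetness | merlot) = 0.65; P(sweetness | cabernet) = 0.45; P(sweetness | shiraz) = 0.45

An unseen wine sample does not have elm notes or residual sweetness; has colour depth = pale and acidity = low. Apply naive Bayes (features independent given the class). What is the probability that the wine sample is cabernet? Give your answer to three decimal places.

0.934

merlot: 0.15 × 0.1 × 0.05 × (1−0.85) × (1−0.65) = 0.000039375
cabernet: 0.5 × 0.4 × 0.55 × (1−0.15) × (1−0.45) = 0.051425
shiraz: 0.35 × 0.1 × 0.25 × (1−0.25) × (1−0.45) = 0.003609375
P(cabernet | x) = 0.051425 / 0.05507375 ≈ 0.934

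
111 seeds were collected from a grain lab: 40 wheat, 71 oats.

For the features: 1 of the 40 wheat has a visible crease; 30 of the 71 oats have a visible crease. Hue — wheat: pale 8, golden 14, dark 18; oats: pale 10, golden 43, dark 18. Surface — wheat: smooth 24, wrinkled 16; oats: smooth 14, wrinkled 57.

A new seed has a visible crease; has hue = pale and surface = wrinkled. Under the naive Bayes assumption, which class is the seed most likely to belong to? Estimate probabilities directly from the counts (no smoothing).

wheat: (40/111) × (1/40) × (8/40) × (16/40) ≈ 0.000720721
oats: (71/111) × (30/71) × (10/71) × (57/71) ≈ 0.0305602
Highest score → oats.

oats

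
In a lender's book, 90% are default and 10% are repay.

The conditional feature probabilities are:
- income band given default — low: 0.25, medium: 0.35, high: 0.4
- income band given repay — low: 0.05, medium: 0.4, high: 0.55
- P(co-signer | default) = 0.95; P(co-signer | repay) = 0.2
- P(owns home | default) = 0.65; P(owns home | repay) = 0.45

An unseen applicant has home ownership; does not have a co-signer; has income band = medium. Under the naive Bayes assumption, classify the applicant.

repay

default: 0.9 × 0.35 × (1−0.95) × 0.65 = 0.0102375
repay: 0.1 × 0.4 × (1−0.2) × 0.45 = 0.0144
Highest score → repay.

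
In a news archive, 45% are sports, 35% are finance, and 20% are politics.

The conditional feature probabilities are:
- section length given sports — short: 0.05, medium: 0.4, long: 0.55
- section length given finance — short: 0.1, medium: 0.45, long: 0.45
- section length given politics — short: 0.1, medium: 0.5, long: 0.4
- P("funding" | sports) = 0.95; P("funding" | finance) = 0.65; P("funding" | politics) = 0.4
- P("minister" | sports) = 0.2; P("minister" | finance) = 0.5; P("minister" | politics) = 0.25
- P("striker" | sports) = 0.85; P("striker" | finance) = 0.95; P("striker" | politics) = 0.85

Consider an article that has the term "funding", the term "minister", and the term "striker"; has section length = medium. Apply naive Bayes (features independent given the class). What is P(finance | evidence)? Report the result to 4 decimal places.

0.5641

sports: 0.45 × 0.4 × 0.95 × 0.2 × 0.85 = 0.02907
finance: 0.35 × 0.45 × 0.65 × 0.5 × 0.95 = 0.048628125
politics: 0.2 × 0.5 × 0.4 × 0.25 × 0.85 = 0.0085
P(finance | x) = 0.048628125 / 0.086198125 ≈ 0.5641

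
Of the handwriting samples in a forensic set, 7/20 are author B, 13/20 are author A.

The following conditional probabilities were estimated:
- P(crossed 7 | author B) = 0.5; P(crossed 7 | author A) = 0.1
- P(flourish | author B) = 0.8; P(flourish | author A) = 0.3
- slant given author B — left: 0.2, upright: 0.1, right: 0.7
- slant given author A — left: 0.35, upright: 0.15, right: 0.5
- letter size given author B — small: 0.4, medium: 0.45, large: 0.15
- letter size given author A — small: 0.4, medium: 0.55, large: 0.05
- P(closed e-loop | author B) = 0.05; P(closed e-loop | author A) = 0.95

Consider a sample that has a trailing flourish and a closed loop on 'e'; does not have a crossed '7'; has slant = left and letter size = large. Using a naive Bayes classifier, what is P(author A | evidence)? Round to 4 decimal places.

author B: 0.35 × (1−0.5) × 0.8 × 0.2 × 0.15 × 0.05 = 0.00021
author A: 0.65 × (1−0.1) × 0.3 × 0.35 × 0.05 × 0.95 = 0.0029176875
P(author A | x) = 0.0029176875 / 0.0031276875 ≈ 0.9329

0.9329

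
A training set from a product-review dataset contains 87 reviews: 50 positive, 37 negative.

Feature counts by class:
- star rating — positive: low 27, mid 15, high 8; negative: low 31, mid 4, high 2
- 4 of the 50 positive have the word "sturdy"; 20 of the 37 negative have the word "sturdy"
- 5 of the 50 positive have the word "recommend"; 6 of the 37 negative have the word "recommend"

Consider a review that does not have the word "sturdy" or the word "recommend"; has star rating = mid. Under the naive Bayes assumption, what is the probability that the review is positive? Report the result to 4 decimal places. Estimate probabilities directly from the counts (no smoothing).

positive: (50/87) × (15/50) × (46/50) × (45/50) ≈ 0.142759
negative: (37/87) × (4/37) × (17/37) × (31/37) ≈ 0.017699
P(positive | x) = 0.142759 / 0.160458 ≈ 0.8897

0.8897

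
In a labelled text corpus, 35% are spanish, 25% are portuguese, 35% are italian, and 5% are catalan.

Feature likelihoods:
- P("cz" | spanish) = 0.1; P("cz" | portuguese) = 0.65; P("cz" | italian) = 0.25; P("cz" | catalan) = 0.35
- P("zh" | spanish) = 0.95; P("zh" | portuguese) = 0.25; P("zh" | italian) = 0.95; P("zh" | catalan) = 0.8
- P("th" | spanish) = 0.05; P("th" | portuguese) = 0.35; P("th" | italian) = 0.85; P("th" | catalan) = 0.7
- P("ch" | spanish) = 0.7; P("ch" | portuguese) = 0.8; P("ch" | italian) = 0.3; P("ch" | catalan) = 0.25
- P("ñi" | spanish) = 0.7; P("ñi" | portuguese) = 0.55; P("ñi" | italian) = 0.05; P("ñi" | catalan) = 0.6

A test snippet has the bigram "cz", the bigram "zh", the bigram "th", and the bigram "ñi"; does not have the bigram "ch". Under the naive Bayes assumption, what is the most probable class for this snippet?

catalan

spanish: 0.35 × 0.1 × 0.95 × 0.05 × (1−0.7) × 0.7 = 0.000349125
portuguese: 0.25 × 0.65 × 0.25 × 0.35 × (1−0.8) × 0.55 = 0.0015640625
italian: 0.35 × 0.25 × 0.95 × 0.85 × (1−0.3) × 0.05 = 0.00247296875
catalan: 0.05 × 0.35 × 0.8 × 0.7 × (1−0.25) × 0.6 = 0.00441
Highest score → catalan.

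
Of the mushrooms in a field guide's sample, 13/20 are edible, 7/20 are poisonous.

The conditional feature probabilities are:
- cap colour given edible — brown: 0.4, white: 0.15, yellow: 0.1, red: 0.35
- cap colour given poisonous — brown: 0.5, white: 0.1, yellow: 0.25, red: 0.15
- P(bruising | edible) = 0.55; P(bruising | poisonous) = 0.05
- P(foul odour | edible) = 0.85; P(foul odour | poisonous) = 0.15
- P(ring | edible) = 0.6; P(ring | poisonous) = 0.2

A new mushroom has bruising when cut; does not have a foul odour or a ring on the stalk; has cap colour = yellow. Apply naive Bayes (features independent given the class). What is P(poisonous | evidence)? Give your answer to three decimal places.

edible: 0.65 × 0.1 × 0.55 × (1−0.85) × (1−0.6) = 0.002145
poisonous: 0.35 × 0.25 × 0.05 × (1−0.15) × (1−0.2) = 0.002975
P(poisonous | x) = 0.002975 / 0.00512 ≈ 0.581

0.581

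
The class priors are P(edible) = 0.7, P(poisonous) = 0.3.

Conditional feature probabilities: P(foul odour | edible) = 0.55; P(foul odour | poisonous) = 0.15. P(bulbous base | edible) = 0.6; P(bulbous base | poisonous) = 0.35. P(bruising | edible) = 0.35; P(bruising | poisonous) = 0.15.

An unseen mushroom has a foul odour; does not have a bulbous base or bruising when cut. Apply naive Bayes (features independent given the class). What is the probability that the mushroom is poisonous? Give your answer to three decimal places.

0.199

edible: 0.7 × 0.55 × (1−0.6) × (1−0.35) = 0.1001
poisonous: 0.3 × 0.15 × (1−0.35) × (1−0.15) = 0.0248625
P(poisonous | x) = 0.0248625 / 0.1249625 ≈ 0.199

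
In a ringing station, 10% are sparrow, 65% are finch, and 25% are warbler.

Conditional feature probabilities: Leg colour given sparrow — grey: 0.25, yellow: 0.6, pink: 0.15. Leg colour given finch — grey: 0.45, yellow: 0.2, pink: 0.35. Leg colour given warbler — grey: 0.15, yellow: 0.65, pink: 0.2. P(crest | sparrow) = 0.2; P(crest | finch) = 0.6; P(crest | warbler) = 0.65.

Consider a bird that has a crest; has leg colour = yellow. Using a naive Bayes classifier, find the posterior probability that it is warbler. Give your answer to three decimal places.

sparrow: 0.1 × 0.6 × 0.2 = 0.012
finch: 0.65 × 0.2 × 0.6 = 0.078
warbler: 0.25 × 0.65 × 0.65 = 0.105625
P(warbler | x) = 0.105625 / 0.195625 ≈ 0.540

0.540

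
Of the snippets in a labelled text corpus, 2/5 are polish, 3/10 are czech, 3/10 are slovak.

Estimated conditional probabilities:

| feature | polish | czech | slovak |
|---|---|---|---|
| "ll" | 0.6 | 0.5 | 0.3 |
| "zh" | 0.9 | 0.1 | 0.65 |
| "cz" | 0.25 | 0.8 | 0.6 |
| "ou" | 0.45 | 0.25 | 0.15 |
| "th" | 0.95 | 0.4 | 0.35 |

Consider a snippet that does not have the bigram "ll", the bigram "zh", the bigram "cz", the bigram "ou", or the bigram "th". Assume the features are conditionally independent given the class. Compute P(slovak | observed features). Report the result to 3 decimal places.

0.566

polish: 0.4 × (1−0.6) × (1−0.9) × (1−0.25) × (1−0.45) × (1−0.95) = 0.00033
czech: 0.3 × (1−0.5) × (1−0.1) × (1−0.8) × (1−0.25) × (1−0.4) = 0.01215
slovak: 0.3 × (1−0.3) × (1−0.65) × (1−0.6) × (1−0.15) × (1−0.35) = 0.0162435
P(slovak | x) = 0.0162435 / 0.0287235 ≈ 0.566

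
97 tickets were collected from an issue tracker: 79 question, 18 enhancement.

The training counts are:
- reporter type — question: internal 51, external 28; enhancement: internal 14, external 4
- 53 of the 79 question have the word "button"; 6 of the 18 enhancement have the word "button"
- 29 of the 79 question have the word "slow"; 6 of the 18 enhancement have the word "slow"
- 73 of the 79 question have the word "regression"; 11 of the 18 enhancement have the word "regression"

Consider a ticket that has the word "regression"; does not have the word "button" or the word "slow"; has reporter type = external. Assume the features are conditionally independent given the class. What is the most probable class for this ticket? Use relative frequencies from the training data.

question

question: (79/97) × (28/79) × (26/79) × (50/79) × (73/79) ≈ 0.0555612
enhancement: (18/97) × (4/18) × (12/18) × (12/18) × (11/18) ≈ 0.0112002
Highest score → question.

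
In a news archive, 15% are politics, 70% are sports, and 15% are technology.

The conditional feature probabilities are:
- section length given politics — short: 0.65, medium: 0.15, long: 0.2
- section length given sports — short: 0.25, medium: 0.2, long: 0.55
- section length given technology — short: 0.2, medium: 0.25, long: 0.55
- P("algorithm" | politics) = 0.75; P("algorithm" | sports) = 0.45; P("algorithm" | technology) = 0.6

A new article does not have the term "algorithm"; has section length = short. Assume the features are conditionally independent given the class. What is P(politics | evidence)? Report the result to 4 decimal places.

politics: 0.15 × 0.65 × (1−0.75) = 0.024375
sports: 0.7 × 0.25 × (1−0.45) = 0.09625
technology: 0.15 × 0.2 × (1−0.6) = 0.012
P(politics | x) = 0.024375 / 0.132625 ≈ 0.1838

0.1838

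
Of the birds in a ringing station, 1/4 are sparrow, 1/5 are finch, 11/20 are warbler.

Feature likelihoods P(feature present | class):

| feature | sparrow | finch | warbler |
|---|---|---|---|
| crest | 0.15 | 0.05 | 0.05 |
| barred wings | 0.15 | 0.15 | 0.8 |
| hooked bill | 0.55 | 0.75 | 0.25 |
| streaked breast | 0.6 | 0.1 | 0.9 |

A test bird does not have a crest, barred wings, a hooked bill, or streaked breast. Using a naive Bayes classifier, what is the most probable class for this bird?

finch

sparrow: 0.25 × (1−0.15) × (1−0.15) × (1−0.55) × (1−0.6) = 0.0325125
finch: 0.2 × (1−0.05) × (1−0.15) × (1−0.75) × (1−0.1) = 0.0363375
warbler: 0.55 × (1−0.05) × (1−0.8) × (1−0.25) × (1−0.9) = 0.0078375
Highest score → finch.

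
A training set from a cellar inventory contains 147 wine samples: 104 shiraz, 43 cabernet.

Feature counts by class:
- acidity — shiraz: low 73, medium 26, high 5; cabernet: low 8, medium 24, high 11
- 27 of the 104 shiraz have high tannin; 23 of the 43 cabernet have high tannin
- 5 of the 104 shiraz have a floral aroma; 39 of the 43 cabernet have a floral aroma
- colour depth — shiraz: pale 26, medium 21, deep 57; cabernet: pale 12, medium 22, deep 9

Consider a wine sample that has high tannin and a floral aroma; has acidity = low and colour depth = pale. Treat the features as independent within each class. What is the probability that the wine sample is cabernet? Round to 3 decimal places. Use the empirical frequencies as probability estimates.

shiraz: (104/147) × (73/104) × (27/104) × (5/104) × (26/104) ≈ 0.00154958
cabernet: (43/147) × (8/43) × (23/43) × (39/43) × (12/43) ≈ 0.00736785
P(cabernet | x) = 0.00736785 / 0.00891743 ≈ 0.826

0.826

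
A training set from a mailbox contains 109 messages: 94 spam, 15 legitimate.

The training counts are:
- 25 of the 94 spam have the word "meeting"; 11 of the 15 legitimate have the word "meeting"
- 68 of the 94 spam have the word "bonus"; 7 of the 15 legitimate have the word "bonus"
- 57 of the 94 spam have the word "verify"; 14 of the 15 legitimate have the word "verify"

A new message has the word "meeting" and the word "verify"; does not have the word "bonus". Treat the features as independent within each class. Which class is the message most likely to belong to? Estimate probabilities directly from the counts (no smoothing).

legitimate

spam: (94/109) × (25/94) × (26/94) × (57/94) ≈ 0.0384686
legitimate: (15/109) × (11/15) × (8/15) × (14/15) ≈ 0.0502345
Highest score → legitimate.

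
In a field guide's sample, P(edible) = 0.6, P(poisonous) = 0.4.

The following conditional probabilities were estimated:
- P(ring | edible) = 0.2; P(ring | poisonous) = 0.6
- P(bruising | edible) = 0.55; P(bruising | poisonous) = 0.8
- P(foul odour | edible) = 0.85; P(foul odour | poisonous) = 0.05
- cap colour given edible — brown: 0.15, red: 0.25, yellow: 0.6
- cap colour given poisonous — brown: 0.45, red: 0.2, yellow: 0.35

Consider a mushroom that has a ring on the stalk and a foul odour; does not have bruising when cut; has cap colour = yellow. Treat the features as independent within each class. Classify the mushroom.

edible

edible: 0.6 × 0.2 × (1−0.55) × 0.85 × 0.6 = 0.02754
poisonous: 0.4 × 0.6 × (1−0.8) × 0.05 × 0.35 = 0.00084
Highest score → edible.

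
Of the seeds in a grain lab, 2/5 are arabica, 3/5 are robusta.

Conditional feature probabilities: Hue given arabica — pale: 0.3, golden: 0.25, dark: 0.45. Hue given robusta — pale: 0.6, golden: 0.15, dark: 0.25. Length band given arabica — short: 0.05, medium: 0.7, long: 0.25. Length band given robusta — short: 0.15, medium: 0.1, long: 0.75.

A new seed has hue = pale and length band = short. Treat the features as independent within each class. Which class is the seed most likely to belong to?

robusta

arabica: 0.4 × 0.3 × 0.05 = 0.006
robusta: 0.6 × 0.6 × 0.15 = 0.054
Highest score → robusta.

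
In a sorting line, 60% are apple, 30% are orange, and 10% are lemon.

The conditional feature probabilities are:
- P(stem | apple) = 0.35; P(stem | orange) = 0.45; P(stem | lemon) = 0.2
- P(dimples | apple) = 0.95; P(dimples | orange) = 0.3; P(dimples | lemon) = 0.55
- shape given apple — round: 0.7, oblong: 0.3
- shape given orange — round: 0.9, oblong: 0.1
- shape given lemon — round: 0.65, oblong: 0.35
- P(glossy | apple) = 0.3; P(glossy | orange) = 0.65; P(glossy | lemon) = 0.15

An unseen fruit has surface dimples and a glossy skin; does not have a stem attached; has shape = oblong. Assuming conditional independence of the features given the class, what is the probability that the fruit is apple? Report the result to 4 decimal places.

apple: 0.6 × (1−0.35) × 0.95 × 0.3 × 0.3 = 0.033345
orange: 0.3 × (1−0.45) × 0.3 × 0.1 × 0.65 = 0.0032175
lemon: 0.1 × (1−0.2) × 0.55 × 0.35 × 0.15 = 0.00231
P(apple | x) = 0.033345 / 0.0388725 ≈ 0.8578

0.8578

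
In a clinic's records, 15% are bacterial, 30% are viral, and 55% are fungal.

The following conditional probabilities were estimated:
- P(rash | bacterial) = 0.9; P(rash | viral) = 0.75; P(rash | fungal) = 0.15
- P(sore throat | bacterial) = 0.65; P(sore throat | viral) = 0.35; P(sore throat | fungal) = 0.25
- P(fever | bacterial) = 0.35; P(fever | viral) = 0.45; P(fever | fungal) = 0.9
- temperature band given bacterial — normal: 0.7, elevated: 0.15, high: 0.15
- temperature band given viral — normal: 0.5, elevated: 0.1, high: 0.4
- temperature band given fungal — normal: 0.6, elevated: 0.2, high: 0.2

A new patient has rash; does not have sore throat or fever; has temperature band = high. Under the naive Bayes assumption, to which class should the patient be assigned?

bacterial: 0.15 × 0.9 × (1−0.65) × (1−0.35) × 0.15 = 0.004606875
viral: 0.3 × 0.75 × (1−0.35) × (1−0.45) × 0.4 = 0.032175
fungal: 0.55 × 0.15 × (1−0.25) × (1−0.9) × 0.2 = 0.0012375
Highest score → viral.

viral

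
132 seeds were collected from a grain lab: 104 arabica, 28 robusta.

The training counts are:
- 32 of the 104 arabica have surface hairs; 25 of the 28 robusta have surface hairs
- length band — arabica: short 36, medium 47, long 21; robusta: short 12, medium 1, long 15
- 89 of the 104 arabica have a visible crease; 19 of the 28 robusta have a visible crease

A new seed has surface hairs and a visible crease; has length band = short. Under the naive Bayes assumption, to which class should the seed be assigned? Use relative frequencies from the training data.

arabica

arabica: (104/132) × (32/104) × (36/104) × (89/104) ≈ 0.0718128
robusta: (28/132) × (25/28) × (12/28) × (19/28) ≈ 0.0550788
Highest score → arabica.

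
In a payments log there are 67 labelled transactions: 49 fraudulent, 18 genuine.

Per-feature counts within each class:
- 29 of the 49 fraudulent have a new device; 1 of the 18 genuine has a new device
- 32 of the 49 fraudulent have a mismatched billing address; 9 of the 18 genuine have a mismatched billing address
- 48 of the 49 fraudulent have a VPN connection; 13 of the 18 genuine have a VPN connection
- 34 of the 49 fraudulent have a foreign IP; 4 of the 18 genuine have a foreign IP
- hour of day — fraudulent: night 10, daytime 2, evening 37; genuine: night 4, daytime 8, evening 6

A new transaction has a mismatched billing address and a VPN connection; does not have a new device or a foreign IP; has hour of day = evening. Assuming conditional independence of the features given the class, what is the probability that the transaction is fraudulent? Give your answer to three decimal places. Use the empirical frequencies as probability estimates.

fraudulent: (49/67) × (20/49) × (32/49) × (48/49) × (15/49) × (37/49) ≈ 0.0441423
genuine: (18/67) × (17/18) × (9/18) × (13/18) × (14/18) × (6/18) ≈ 0.0237547
P(fraudulent | x) = 0.0441423 / 0.067897 ≈ 0.650

0.650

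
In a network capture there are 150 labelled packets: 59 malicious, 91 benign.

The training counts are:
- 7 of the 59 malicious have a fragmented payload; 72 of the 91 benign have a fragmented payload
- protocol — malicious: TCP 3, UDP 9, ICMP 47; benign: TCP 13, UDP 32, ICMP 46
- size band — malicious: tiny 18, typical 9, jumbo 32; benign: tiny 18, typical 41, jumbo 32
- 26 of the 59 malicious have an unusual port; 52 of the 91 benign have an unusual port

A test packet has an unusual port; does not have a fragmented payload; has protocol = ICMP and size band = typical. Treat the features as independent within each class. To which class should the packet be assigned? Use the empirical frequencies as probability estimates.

malicious: (59/150) × (52/59) × (47/59) × (9/59) × (26/59) ≈ 0.0185639
benign: (91/150) × (19/91) × (46/91) × (41/91) × (52/91) ≈ 0.0164848
Highest score → malicious.

malicious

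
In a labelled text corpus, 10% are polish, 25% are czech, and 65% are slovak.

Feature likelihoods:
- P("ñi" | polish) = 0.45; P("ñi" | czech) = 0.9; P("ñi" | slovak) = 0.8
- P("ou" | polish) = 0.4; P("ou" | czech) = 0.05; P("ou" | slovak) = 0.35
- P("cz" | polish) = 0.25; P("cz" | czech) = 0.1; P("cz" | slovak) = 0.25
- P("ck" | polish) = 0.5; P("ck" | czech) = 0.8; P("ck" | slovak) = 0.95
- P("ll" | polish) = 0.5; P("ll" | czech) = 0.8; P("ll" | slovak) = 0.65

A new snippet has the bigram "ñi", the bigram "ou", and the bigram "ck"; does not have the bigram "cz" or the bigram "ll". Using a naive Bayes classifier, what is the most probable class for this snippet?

slovak

polish: 0.1 × 0.45 × 0.4 × (1−0.25) × 0.5 × (1−0.5) = 0.003375
czech: 0.25 × 0.9 × 0.05 × (1−0.1) × 0.8 × (1−0.8) = 0.00162
slovak: 0.65 × 0.8 × 0.35 × (1−0.25) × 0.95 × (1−0.65) = 0.04538625
Highest score → slovak.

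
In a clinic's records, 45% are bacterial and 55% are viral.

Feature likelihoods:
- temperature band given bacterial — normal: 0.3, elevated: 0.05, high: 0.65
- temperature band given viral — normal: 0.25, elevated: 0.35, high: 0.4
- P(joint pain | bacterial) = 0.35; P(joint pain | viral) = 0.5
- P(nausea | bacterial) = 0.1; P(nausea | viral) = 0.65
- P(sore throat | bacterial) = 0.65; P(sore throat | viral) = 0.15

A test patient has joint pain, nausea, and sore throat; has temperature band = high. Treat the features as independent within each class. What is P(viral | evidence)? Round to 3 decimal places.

bacterial: 0.45 × 0.65 × 0.35 × 0.1 × 0.65 = 0.006654375
viral: 0.55 × 0.4 × 0.5 × 0.65 × 0.15 = 0.010725
P(viral | x) = 0.010725 / 0.017379375 ≈ 0.617

0.617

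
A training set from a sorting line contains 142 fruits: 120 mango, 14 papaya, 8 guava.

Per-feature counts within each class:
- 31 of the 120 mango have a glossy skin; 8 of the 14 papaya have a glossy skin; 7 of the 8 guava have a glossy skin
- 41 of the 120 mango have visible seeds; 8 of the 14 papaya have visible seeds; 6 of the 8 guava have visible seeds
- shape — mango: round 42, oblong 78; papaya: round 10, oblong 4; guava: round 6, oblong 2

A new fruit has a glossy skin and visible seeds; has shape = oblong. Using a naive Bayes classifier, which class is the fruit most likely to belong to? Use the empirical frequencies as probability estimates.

mango

mango: (120/142) × (31/120) × (41/120) × (78/120) ≈ 0.048483
papaya: (14/142) × (8/14) × (8/14) × (4/14) ≈ 0.00919805
guava: (8/142) × (7/8) × (6/8) × (2/8) ≈ 0.00924296
Highest score → mango.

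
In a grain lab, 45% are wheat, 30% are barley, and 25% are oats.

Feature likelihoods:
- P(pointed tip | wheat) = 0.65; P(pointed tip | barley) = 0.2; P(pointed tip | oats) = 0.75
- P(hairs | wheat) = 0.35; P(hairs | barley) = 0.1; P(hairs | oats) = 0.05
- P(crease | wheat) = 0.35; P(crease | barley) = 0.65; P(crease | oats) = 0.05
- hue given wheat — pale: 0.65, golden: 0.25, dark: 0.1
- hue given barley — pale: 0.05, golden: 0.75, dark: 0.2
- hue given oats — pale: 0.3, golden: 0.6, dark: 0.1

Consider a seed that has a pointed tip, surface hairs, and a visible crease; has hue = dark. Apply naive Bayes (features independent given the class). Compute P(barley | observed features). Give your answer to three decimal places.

0.177

wheat: 0.45 × 0.65 × 0.35 × 0.35 × 0.1 = 0.003583125
barley: 0.3 × 0.2 × 0.1 × 0.65 × 0.2 = 0.00078
oats: 0.25 × 0.75 × 0.05 × 0.05 × 0.1 = 0.000046875
P(barley | x) = 0.00078 / 0.00441 ≈ 0.177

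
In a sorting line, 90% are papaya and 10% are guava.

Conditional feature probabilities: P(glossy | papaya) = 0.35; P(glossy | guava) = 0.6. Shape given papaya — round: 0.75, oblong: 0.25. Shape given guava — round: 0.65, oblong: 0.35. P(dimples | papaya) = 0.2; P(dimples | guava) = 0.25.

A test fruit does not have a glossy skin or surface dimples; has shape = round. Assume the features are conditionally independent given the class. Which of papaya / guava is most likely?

papaya

papaya: 0.9 × (1−0.35) × 0.75 × (1−0.2) = 0.351
guava: 0.1 × (1−0.6) × 0.65 × (1−0.25) = 0.0195
Highest score → papaya.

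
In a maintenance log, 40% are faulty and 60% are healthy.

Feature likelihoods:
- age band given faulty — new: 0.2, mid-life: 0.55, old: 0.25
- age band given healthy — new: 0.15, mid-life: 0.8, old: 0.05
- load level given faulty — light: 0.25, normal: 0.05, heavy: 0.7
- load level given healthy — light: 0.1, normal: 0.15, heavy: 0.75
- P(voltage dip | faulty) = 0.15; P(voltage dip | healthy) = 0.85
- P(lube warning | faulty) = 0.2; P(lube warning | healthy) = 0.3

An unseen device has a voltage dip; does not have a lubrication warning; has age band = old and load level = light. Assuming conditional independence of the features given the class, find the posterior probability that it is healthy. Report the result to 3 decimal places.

faulty: 0.4 × 0.25 × 0.25 × 0.15 × (1−0.2) = 0.003
healthy: 0.6 × 0.05 × 0.1 × 0.85 × (1−0.3) = 0.001785
P(healthy | x) = 0.001785 / 0.004785 ≈ 0.373

0.373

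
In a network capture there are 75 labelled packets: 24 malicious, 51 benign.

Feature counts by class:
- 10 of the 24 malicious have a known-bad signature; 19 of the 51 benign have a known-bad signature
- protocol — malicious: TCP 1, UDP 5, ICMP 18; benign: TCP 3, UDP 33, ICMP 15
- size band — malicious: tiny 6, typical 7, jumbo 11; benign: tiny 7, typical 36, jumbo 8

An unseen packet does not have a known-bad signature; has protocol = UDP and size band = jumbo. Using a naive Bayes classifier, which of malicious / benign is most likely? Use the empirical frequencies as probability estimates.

malicious: (24/75) × (14/24) × (5/24) × (11/24) ≈ 0.0178241
benign: (51/75) × (32/51) × (33/51) × (8/51) ≈ 0.0433064
Highest score → benign.

benign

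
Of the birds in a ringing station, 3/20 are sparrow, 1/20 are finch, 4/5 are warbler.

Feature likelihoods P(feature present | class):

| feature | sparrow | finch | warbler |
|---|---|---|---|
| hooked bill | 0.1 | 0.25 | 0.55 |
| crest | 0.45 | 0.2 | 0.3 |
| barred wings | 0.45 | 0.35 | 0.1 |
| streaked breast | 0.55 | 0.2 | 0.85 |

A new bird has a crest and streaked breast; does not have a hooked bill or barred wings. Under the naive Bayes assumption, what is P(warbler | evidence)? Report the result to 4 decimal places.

sparrow: 0.15 × (1−0.1) × 0.45 × (1−0.45) × 0.55 = 0.018376875
finch: 0.05 × (1−0.25) × 0.2 × (1−0.35) × 0.2 = 0.000975
warbler: 0.8 × (1−0.55) × 0.3 × (1−0.1) × 0.85 = 0.08262
P(warbler | x) = 0.08262 / 0.101971875 ≈ 0.8102

0.8102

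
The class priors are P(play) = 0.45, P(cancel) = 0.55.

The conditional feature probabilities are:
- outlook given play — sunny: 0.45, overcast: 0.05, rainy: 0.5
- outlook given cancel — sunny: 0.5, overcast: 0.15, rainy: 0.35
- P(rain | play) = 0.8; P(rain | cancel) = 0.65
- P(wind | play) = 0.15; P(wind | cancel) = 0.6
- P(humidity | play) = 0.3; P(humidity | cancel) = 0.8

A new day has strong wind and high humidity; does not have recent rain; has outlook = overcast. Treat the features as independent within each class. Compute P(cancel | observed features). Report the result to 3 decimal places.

play: 0.45 × 0.05 × (1−0.8) × 0.15 × 0.3 = 0.0002025
cancel: 0.55 × 0.15 × (1−0.65) × 0.6 × 0.8 = 0.01386
P(cancel | x) = 0.01386 / 0.0140625 ≈ 0.986

0.986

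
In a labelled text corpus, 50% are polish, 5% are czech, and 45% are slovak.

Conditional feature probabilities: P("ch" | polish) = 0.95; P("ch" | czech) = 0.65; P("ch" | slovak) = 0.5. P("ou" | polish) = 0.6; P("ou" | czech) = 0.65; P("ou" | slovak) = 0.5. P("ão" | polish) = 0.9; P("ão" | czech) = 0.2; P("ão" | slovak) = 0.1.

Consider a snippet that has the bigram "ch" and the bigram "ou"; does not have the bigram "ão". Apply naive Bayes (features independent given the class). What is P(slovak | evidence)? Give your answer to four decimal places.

polish: 0.5 × 0.95 × 0.6 × (1−0.9) = 0.0285
czech: 0.05 × 0.65 × 0.65 × (1−0.2) = 0.0169
slovak: 0.45 × 0.5 × 0.5 × (1−0.1) = 0.10125
P(slovak | x) = 0.10125 / 0.14665 ≈ 0.6904

0.6904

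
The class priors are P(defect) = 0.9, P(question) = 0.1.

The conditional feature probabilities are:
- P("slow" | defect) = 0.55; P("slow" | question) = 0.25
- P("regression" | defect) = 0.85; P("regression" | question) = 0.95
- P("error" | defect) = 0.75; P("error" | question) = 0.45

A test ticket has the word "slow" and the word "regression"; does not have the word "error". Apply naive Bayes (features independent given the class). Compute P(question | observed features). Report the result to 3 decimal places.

0.110

defect: 0.9 × 0.55 × 0.85 × (1−0.75) = 0.1051875
question: 0.1 × 0.25 × 0.95 × (1−0.45) = 0.0130625
P(question | x) = 0.0130625 / 0.11825 ≈ 0.110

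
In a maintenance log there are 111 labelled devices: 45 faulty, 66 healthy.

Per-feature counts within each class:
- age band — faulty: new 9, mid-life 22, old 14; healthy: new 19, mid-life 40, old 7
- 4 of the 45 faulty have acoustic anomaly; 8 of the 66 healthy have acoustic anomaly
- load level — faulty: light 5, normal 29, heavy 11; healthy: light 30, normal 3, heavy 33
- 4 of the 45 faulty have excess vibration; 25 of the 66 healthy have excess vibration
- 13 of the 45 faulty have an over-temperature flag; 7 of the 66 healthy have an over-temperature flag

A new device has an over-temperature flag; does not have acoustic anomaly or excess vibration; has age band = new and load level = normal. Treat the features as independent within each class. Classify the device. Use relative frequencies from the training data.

faulty: (45/111) × (9/45) × (41/45) × (29/45) × (41/45) × (13/45) ≈ 0.0125308
healthy: (66/111) × (19/66) × (58/66) × (3/66) × (41/66) × (7/66) ≈ 0.000450491
Highest score → faulty.

faulty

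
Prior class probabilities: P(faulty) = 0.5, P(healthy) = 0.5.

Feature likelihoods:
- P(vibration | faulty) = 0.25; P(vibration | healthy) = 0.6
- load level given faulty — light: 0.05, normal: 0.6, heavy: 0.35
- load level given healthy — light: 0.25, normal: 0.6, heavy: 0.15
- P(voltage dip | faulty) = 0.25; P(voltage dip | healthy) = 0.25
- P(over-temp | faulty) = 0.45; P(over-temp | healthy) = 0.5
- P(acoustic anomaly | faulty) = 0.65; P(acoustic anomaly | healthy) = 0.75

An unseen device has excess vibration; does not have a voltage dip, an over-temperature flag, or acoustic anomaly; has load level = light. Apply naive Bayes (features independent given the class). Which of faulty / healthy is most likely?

faulty: 0.5 × 0.25 × 0.05 × (1−0.25) × (1−0.45) × (1−0.65) = 0.00090234375
healthy: 0.5 × 0.6 × 0.25 × (1−0.25) × (1−0.5) × (1−0.75) = 0.00703125
Highest score → healthy.

healthy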